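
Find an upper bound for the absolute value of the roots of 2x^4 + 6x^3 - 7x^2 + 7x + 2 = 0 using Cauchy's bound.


Cauchy's bound: all roots r satisfy |r| <= 1 + max(|a_i/a_n|) for i = 0,...,n-1
where a_n is the leading coefficient.

Coefficients: [2, 6, -7, 7, 2]
Leading coefficient a_n = 2
Ratios |a_i/a_n|: 3, 7/2, 7/2, 1
Maximum ratio: 7/2
Cauchy's bound: |r| <= 1 + 7/2 = 9/2

Upper bound = 9/2


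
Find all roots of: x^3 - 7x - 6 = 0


Let p(x) = x^3 - 7x - 6. By the rational root theorem (leading coefficient 1), any rational root is an integer divisor of 6: try ±1, ±2, ... in turn.
Test x = 1: value = -12 ≠ 0.
Test x = -1: value = 0 ✓, so (x + 1) is a factor.
Synthetic division by (x + 1): bring down 1; 1(-1) + 0 = -1; (-1)(-1) - 7 = -6; (-6)(-1) - 6 = 0 → quotient x^2 - x - 6, remainder 0.
Solve the quadratic x^2 - x - 6 = 0: discriminant = (-1)^2 - 4(1)(-6) = 1 + 24 = 25.
sqrt(25) = 5, so x = (1 ± 5)/2: x = 3 or x = -2.
Collecting all roots found:

x = -2, x = -1, x = 3


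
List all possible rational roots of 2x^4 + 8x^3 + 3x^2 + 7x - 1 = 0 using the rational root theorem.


Rational root theorem: possible roots are ±p/q where:
  p divides the constant term (-1): p ∈ {1}
  q divides the leading coefficient (2): q ∈ {1, 2}

All possible rational roots: -1, -1/2, 1/2, 1

-1, -1/2, 1/2, 1


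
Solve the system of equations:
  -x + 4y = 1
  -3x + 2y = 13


Using Cramer's rule:
Determinant D = (-1)(2) - (-3)(4) = -2 + 12 = 10
Dx = (1)(2) - (13)(4) = 2 - 52 = -50
Dy = (-1)(13) - (-3)(1) = -13 + 3 = -10
x = Dx/D = -50/10 = -5
y = Dy/D = -10/10 = -1

x = -5, y = -1


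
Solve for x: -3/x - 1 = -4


Subtract -1 from both sides: -3/x = -3
Multiply both sides by x: -3 = -3 * x
Divide by -3: x = 1

x = 1


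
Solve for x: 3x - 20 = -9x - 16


Starting with: 3x - 20 = -9x - 16
Move all x terms to left: (3 + 9)x = -16 + 20
Simplify: 12x = 4
Divide both sides by 12: x = 1/3

x = 1/3


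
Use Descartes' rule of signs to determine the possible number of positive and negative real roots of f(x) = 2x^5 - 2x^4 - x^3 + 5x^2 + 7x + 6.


Descartes' rule of signs:

For positive roots, count sign changes in f(x) = 2x^5 - 2x^4 - x^3 + 5x^2 + 7x + 6:
Signs of coefficients: +, -, -, +, +, +
Number of sign changes: 2
Possible positive real roots: 2, 0

For negative roots, examine f(-x) = -2x^5 - 2x^4 + x^3 + 5x^2 - 7x + 6:
Signs of coefficients: -, -, +, +, -, +
Number of sign changes: 3
Possible negative real roots: 3, 1

Positive roots: 2 or 0; Negative roots: 3 or 1


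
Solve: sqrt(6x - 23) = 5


Square both sides: 6x - 23 = 5^2 = 25
6x = 25 + 23 = 48
x = 8
Check: sqrt(6*8 - 23) = sqrt(25) = 5 ✓

x = 8


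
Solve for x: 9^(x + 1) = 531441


Express both sides with the same base.
531441 = 9^6
Since the bases match, equate exponents: x + 1 = 6
So x = 6 - (1) = 5

x = 5


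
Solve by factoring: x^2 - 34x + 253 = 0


We need two numbers that multiply to 253 and add to -34.
Those numbers are -23 and -11 (since (-23) * (-11) = 253 and (-23) + (-11) = -34).
So x^2 - 34x + 253 = (x - 23)(x - 11) = 0
Setting each factor to zero: x = 23 or x = 11

x = 11, x = 23


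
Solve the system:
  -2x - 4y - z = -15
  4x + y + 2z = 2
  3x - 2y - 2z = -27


Using Cramer's rule. Expand each determinant along the first row.
D  = (-2)*[1*(-2) - 2*(-2)] - (-4)*[4*(-2) - 2*3] + (-1)*[4*(-2) - 1*3]
  = (-2)*(2) - (-4)*(-14) + (-1)*(-11) = -49
Dx = (-15)*[1*(-2) - 2*(-2)] - (-4)*[2*(-2) - 2*(-27)] + (-1)*[2*(-2) - 1*(-27)]
  = (-15)*(2) - (-4)*(50) + (-1)*(23) = 147
Dy = (-2)*[2*(-2) - 2*(-27)] - (-15)*[4*(-2) - 2*3] + (-1)*[4*(-27) - 2*3]
  = (-2)*(50) - (-15)*(-14) + (-1)*(-114) = -196
Dz = (-2)*[1*(-27) - 2*(-2)] - (-4)*[4*(-27) - 2*3] + (-15)*[4*(-2) - 1*3]
  = (-2)*(-23) - (-4)*(-114) + (-15)*(-11) = -245
x = Dx/D = 147/-49 = -3, y = Dy/D = -196/-49 = 4, z = Dz/D = -245/-49 = 5
Check eq1: (-2)(-3) + (-4)(4) + (-1)(5) = -15 = -15 ✓
Check eq2: (4)(-3) + (1)(4) + (2)(5) = 2 = 2 ✓
Check eq3: (3)(-3) + (-2)(4) + (-2)(5) = -27 = -27 ✓

x = -3, y = 4, z = 5


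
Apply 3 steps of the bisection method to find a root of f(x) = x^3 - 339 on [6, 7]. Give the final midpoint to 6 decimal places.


f(x) = x^3 - 339
f(6) = -123 < 0
f(7) = 4 > 0

Step 1: midpoint = (6.000000 + 7.000000)/2 = 6.500000
  f(6.500000) = -64.375000
  f(mid) < 0, so root is in [6.500000, 7.000000]

Step 2: midpoint = (6.500000 + 7.000000)/2 = 6.750000
  f(6.750000) = -31.453125
  f(mid) < 0, so root is in [6.750000, 7.000000]

Step 3: midpoint = (6.750000 + 7.000000)/2 = 6.875000
  f(6.875000) = -14.048828
  f(mid) < 0, so root is in [6.875000, 7.000000]

midpoint = 6.875000


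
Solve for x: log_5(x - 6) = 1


Convert to exponential form: x - 6 = 5^1 = 5
x = 5 + 6 = 11
Check: log_5(11 - 6) = log_5(5) = log_5(5) = 1 ✓

x = 11


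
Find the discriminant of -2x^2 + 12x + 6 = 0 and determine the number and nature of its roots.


For ax^2 + bx + c = 0, discriminant D = b^2 - 4ac
Here a = -2, b = 12, c = 6
D = (12)^2 - 4(-2)(6) = 144 + 48 = 192

D = 192 > 0 but not a perfect square
The equation has 2 distinct real irrational roots.

Discriminant = 192, 2 distinct real irrational roots


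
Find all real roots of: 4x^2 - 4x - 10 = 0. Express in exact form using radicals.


Using the quadratic formula: x = (-b ± sqrt(b^2 - 4ac)) / (2a)
Here a = 4, b = -4, c = -10
Discriminant = b^2 - 4ac = (-4)^2 - 4(4)(-10) = 16 + 160 = 176
Since discriminant = 176 > 0, there are two real roots.
x = (4 ± 4*sqrt(11)) / 8
Simplifying: x = (1 ± sqrt(11)) / 2
Numerically: x ≈ 2.1583 or x ≈ -1.1583

x = (1 + sqrt(11)) / 2 or x = (1 - sqrt(11)) / 2


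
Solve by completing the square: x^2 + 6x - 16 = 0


Start: x^2 + 6x - 16 = 0
Move constant: x^2 + 6x = 16
Half of 6 is 3, squared is 9
Add 9 to both sides: x^2 + 6x + 9 = 25
(x + 3)^2 = 25
x + 3 = ±5
x = -3 + 5 = 2 or x = -3 - 5 = -8

x = -8, x = 2


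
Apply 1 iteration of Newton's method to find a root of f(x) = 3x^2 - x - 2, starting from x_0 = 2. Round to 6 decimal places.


Newton's method: x_(n+1) = x_n - f(x_n)/f'(x_n)
f(x) = 3x^2 - x - 2
f'(x) = 6x - 1

Iteration 1:
  f(2.000000) = 8.000000
  f'(2.000000) = 11.000000
  x_1 = 2.000000 - (8.000000)/(11.000000) = 1.272727

x_1 = 1.272727


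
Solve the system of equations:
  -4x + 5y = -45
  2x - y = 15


Using Cramer's rule:
Determinant D = (-4)(-1) - (2)(5) = 4 - 10 = -6
Dx = (-45)(-1) - (15)(5) = 45 - 75 = -30
Dy = (-4)(15) - (2)(-45) = -60 + 90 = 30
x = Dx/D = -30/-6 = 5
y = Dy/D = 30/-6 = -5

x = 5, y = -5


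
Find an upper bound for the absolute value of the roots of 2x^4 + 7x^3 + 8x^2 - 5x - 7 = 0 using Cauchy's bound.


Cauchy's bound: all roots r satisfy |r| <= 1 + max(|a_i/a_n|) for i = 0,...,n-1
where a_n is the leading coefficient.

Coefficients: [2, 7, 8, -5, -7]
Leading coefficient a_n = 2
Ratios |a_i/a_n|: 7/2, 4, 5/2, 7/2
Maximum ratio: 4
Cauchy's bound: |r| <= 1 + 4 = 5

Upper bound = 5


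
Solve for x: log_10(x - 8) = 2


Convert to exponential form: x - 8 = 10^2 = 100
x = 100 + 8 = 108
Check: log_10(108 - 8) = log_10(100) = log_10(100) = 2 ✓

x = 108


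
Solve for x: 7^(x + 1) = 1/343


Express both sides with the same base.
1/343 = 7^(-3)
Since the bases match, equate exponents: x + 1 = -3
So x = -3 - (1) = -4

x = -4


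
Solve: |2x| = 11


An absolute value equation |expr| = 11 gives two cases:
Case 1: 2x = 11
  2x = 11, so x = 11/2
Case 2: 2x = -11
  2x = -11, so x = -11/2

x = -11/2, x = 11/2


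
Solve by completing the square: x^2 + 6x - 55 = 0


Start: x^2 + 6x - 55 = 0
Move constant: x^2 + 6x = 55
Half of 6 is 3, squared is 9
Add 9 to both sides: x^2 + 6x + 9 = 64
(x + 3)^2 = 64
x + 3 = ±8
x = -3 + 8 = 5 or x = -3 - 8 = -11

x = -11, x = 5


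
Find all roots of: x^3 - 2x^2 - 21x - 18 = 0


Let p(x) = x^3 - 2x^2 - 21x - 18. By the rational root theorem (leading coefficient 1), any rational root is an integer divisor of 18: try ±1, ±2, ... in turn.
Test x = 1: value = -40 ≠ 0.
Test x = -1: value = 0 ✓, so (x + 1) is a factor.
Synthetic division by (x + 1): bring down 1; 1(-1) - 2 = -3; (-3)(-1) - 21 = -18; (-18)(-1) - 18 = 0 → quotient x^2 - 3x - 18, remainder 0.
Solve the quadratic x^2 - 3x - 18 = 0: discriminant = (-3)^2 - 4(1)(-18) = 9 + 72 = 81.
sqrt(81) = 9, so x = (3 ± 9)/2: x = 6 or x = -3.
Collecting all roots found:

x = -3, x = -1, x = 6


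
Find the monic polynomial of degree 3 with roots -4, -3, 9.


A monic polynomial with roots -4, -3, 9 is:
p(x) = (x + 4)(x + 3)(x - 9)
After multiplying by (x + 4): x + 4
After multiplying by (x + 3): x^2 + 7x + 12
After multiplying by (x - 9): x^3 - 2x^2 - 51x - 108

x^3 - 2x^2 - 51x - 108


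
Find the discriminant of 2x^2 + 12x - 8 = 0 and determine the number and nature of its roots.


For ax^2 + bx + c = 0, discriminant D = b^2 - 4ac
Here a = 2, b = 12, c = -8
D = (12)^2 - 4(2)(-8) = 144 + 64 = 208

D = 208 > 0 but not a perfect square
The equation has 2 distinct real irrational roots.

Discriminant = 208, 2 distinct real irrational roots


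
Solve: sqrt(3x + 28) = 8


Square both sides: 3x + 28 = 8^2 = 64
3x = 64 - 28 = 36
x = 12
Check: sqrt(3*12 + 28) = sqrt(64) = 8 ✓

x = 12


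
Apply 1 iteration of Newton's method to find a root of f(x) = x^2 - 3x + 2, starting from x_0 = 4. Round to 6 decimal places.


Newton's method: x_(n+1) = x_n - f(x_n)/f'(x_n)
f(x) = x^2 - 3x + 2
f'(x) = 2x - 3

Iteration 1:
  f(4.000000) = 6.000000
  f'(4.000000) = 5.000000
  x_1 = 4.000000 - (6.000000)/(5.000000) = 2.800000

x_1 = 2.800000


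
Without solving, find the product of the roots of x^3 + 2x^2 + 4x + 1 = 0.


By Vieta's formulas for x^3 + bx^2 + cx + d = 0:
  r1 + r2 + r3 = -b/a = -2
  r1*r2 + r1*r3 + r2*r3 = c/a = 4
  r1*r2*r3 = -d/a = -1


Product = -1


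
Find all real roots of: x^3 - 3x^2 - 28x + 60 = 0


Let p(x) = x^3 - 3x^2 - 28x + 60. By the rational root theorem (leading coefficient 1), any rational root is an integer divisor of 60: try ±1, ±2, ... in turn.
Test x = 1: value = 30 ≠ 0.
Test x = -1: value = 84 ≠ 0.
Test x = 2: value = 0 ✓, so (x - 2) is a factor.
Synthetic division by (x - 2): bring down 1; 1(2) - 3 = -1; (-1)(2) - 28 = -30; (-30)(2) + 60 = 0 → quotient x^2 - x - 30, remainder 0.
Solve the quadratic x^2 - x - 30 = 0: discriminant = (-1)^2 - 4(1)(-30) = 1 + 120 = 121.
sqrt(121) = 11, so x = (1 ± 11)/2: x = 6 or x = -5.

x = -5, x = 2, x = 6


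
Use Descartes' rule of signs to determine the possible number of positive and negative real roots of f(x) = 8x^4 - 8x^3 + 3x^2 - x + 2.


Descartes' rule of signs:

For positive roots, count sign changes in f(x) = 8x^4 - 8x^3 + 3x^2 - x + 2:
Signs of coefficients: +, -, +, -, +
Number of sign changes: 4
Possible positive real roots: 4, 2, 0

For negative roots, examine f(-x) = 8x^4 + 8x^3 + 3x^2 + x + 2:
Signs of coefficients: +, +, +, +, +
Number of sign changes: 0
Possible negative real roots: 0

Positive roots: 4 or 2 or 0; Negative roots: 0


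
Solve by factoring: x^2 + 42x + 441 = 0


We need two numbers that multiply to 441 and add to 42.
Those numbers are 21 and 21 (since 21 * 21 = 441 and 21 + 21 = 42).
So x^2 + 42x + 441 = (x + 21)(x + 21) = 0
Setting each factor to zero: x = -21 or x = -21

x = -21


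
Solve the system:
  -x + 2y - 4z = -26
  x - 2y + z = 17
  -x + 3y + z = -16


Using Cramer's rule. Expand each determinant along the first row.
D  = (-1)*[(-2)*1 - 1*3] - 2*[1*1 - 1*(-1)] + (-4)*[1*3 - (-2)*(-1)]
  = (-1)*(-5) - 2*(2) + (-4)*(1) = -3
Dx = (-26)*[(-2)*1 - 1*3] - 2*[17*1 - 1*(-16)] + (-4)*[17*3 - (-2)*(-16)]
  = (-26)*(-5) - 2*(33) + (-4)*(19) = -12
Dy = (-1)*[17*1 - 1*(-16)] - (-26)*[1*1 - 1*(-1)] + (-4)*[1*(-16) - 17*(-1)]
  = (-1)*(33) - (-26)*(2) + (-4)*(1) = 15
Dz = (-1)*[(-2)*(-16) - 17*3] - 2*[1*(-16) - 17*(-1)] + (-26)*[1*3 - (-2)*(-1)]
  = (-1)*(-19) - 2*(1) + (-26)*(1) = -9
x = Dx/D = -12/-3 = 4, y = Dy/D = 15/-3 = -5, z = Dz/D = -9/-3 = 3
Check eq1: (-1)(4) + (2)(-5) + (-4)(3) = -26 = -26 ✓
Check eq2: (1)(4) + (-2)(-5) + (1)(3) = 17 = 17 ✓
Check eq3: (-1)(4) + (3)(-5) + (1)(3) = -16 = -16 ✓

x = 4, y = -5, z = 3


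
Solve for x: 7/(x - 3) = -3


Multiply both sides by (x - 3): 7 = -3(x - 3)
Distribute: 7 = -3x + 9
-3x = 7 - 9 = -2
x = 2/3

x = 2/3


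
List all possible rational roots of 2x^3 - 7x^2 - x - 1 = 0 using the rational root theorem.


Rational root theorem: possible roots are ±p/q where:
  p divides the constant term (-1): p ∈ {1}
  q divides the leading coefficient (2): q ∈ {1, 2}

All possible rational roots: -1, -1/2, 1/2, 1

-1, -1/2, 1/2, 1


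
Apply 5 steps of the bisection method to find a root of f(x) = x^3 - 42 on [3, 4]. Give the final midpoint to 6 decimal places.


f(x) = x^3 - 42
f(3) = -15 < 0
f(4) = 22 > 0

Step 1: midpoint = (3.000000 + 4.000000)/2 = 3.500000
  f(3.500000) = 0.875000
  f(mid) > 0, so root is in [3.000000, 3.500000]

Step 2: midpoint = (3.000000 + 3.500000)/2 = 3.250000
  f(3.250000) = -7.671875
  f(mid) < 0, so root is in [3.250000, 3.500000]

Step 3: midpoint = (3.250000 + 3.500000)/2 = 3.375000
  f(3.375000) = -3.556641
  f(mid) < 0, so root is in [3.375000, 3.500000]

Step 4: midpoint = (3.375000 + 3.500000)/2 = 3.437500
  f(3.437500) = -1.381104
  f(mid) < 0, so root is in [3.437500, 3.500000]

Step 5: midpoint = (3.437500 + 3.500000)/2 = 3.468750
  f(3.468750) = -0.263214
  f(mid) < 0, so root is in [3.468750, 3.500000]

midpoint = 3.468750


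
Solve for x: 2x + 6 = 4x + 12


Starting with: 2x + 6 = 4x + 12
Move all x terms to left: (2 - 4)x = 12 - 6
Simplify: -2x = 6
Divide both sides by -2: x = -3

x = -3


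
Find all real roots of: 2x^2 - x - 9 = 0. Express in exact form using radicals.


Using the quadratic formula: x = (-b ± sqrt(b^2 - 4ac)) / (2a)
Here a = 2, b = -1, c = -9
Discriminant = b^2 - 4ac = (-1)^2 - 4(2)(-9) = 1 + 72 = 73
Since discriminant = 73 > 0, there are two real roots.
x = (1 ± sqrt(73)) / 4
Numerically: x ≈ 2.3860 or x ≈ -1.8860

x = (1 + sqrt(73)) / 4 or x = (1 - sqrt(73)) / 4


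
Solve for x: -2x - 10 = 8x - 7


Starting with: -2x - 10 = 8x - 7
Move all x terms to left: (-2 - 8)x = -7 + 10
Simplify: -10x = 3
Divide both sides by -10: x = -3/10

x = -3/10


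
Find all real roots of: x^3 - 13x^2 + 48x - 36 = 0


Let p(x) = x^3 - 13x^2 + 48x - 36. By the rational root theorem (leading coefficient 1), any rational root is an integer divisor of 36: try ±1, ±2, ... in turn.
Test x = 1: value = 0 ✓, so (x - 1) is a factor.
Synthetic division by (x - 1): bring down 1; 1(1) - 13 = -12; (-12)(1) + 48 = 36; 36(1) - 36 = 0 → quotient x^2 - 12x + 36, remainder 0.
Solve the quadratic x^2 - 12x + 36 = 0: discriminant = (-12)^2 - 4(1)(36) = 144 - 144 = 0.
Discriminant = 0, so a double root: x = 12/2 = 6.

x = 1, x = 6 (multiplicity 2)


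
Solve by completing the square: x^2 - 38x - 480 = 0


Start: x^2 - 38x - 480 = 0
Move constant: x^2 - 38x = 480
Half of -38 is -19, squared is 361
Add 361 to both sides: x^2 - 38x + 361 = 841
(x - 19)^2 = 841
x - 19 = ±29
x = 19 + 29 = 48 or x = 19 - 29 = -10

x = -10, x = 48


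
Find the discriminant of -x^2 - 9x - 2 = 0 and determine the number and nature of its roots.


For ax^2 + bx + c = 0, discriminant D = b^2 - 4ac
Here a = -1, b = -9, c = -2
D = (-9)^2 - 4(-1)(-2) = 81 - 8 = 73

D = 73 > 0 but not a perfect square
The equation has 2 distinct real irrational roots.

Discriminant = 73, 2 distinct real irrational roots


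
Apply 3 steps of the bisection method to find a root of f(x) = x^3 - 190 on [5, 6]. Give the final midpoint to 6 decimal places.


f(x) = x^3 - 190
f(5) = -65 < 0
f(6) = 26 > 0

Step 1: midpoint = (5.000000 + 6.000000)/2 = 5.500000
  f(5.500000) = -23.625000
  f(mid) < 0, so root is in [5.500000, 6.000000]

Step 2: midpoint = (5.500000 + 6.000000)/2 = 5.750000
  f(5.750000) = 0.109375
  f(mid) > 0, so root is in [5.500000, 5.750000]

Step 3: midpoint = (5.500000 + 5.750000)/2 = 5.625000
  f(5.625000) = -12.021484
  f(mid) < 0, so root is in [5.625000, 5.750000]

midpoint = 5.625000


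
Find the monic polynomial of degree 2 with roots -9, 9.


A monic polynomial with roots -9, 9 is:
p(x) = (x + 9)(x - 9)
After multiplying by (x + 9): x + 9
After multiplying by (x - 9): x^2 - 81

x^2 - 81


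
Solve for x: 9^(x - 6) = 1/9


Express both sides with the same base.
1/9 = 9^(-1)
Since the bases match, equate exponents: x - 6 = -1
So x = -1 - (-6) = 5

x = 5


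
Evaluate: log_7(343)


We need the exponent such that 7^? = 343
7^3 = 343
Therefore log_7(343) = 3

3


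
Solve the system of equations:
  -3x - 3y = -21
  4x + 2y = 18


Using Cramer's rule:
Determinant D = (-3)(2) - (4)(-3) = -6 + 12 = 6
Dx = (-21)(2) - (18)(-3) = -42 + 54 = 12
Dy = (-3)(18) - (4)(-21) = -54 + 84 = 30
x = Dx/D = 12/6 = 2
y = Dy/D = 30/6 = 5

x = 2, y = 5


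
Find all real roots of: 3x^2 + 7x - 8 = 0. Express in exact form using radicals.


Using the quadratic formula: x = (-b ± sqrt(b^2 - 4ac)) / (2a)
Here a = 3, b = 7, c = -8
Discriminant = b^2 - 4ac = 7^2 - 4(3)(-8) = 49 + 96 = 145
Since discriminant = 145 > 0, there are two real roots.
x = (-7 ± sqrt(145)) / 6
Numerically: x ≈ 0.8403 or x ≈ -3.1736

x = (-7 + sqrt(145)) / 6 or x = (-7 - sqrt(145)) / 6


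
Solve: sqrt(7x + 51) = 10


Square both sides: 7x + 51 = 10^2 = 100
7x = 100 - 51 = 49
x = 7
Check: sqrt(7*7 + 51) = sqrt(100) = 10 ✓

x = 7


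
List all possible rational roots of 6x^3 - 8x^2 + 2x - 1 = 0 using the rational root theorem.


Rational root theorem: possible roots are ±p/q where:
  p divides the constant term (-1): p ∈ {1}
  q divides the leading coefficient (6): q ∈ {1, 2, 3, 6}

All possible rational roots: -1, -1/2, -1/3, -1/6, 1/6, 1/3, 1/2, 1

-1, -1/2, -1/3, -1/6, 1/6, 1/3, 1/2, 1


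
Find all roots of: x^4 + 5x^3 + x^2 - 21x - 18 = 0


Let p(x) = x^4 + 5x^3 + x^2 - 21x - 18. By the rational root theorem (leading coefficient 1), any rational root is an integer divisor of 18: try ±1, ±2, ... in turn.
Test x = 1: value = -32 ≠ 0.
Test x = -1: value = 0 ✓, so (x + 1) is a factor.
Synthetic division by (x + 1): bring down 1; 1(-1) + 5 = 4; 4(-1) + 1 = -3; (-3)(-1) - 21 = -18; (-18)(-1) - 18 = 0 → quotient x^3 + 4x^2 - 3x - 18, remainder 0.
Continue with the quotient x^3 + 4x^2 - 3x - 18 (candidates must divide 18; re-test x = -1 first in case it repeats).
Test x = -1: value = -12 ≠ 0.
Test x = 2: value = 0 ✓, so (x - 2) is a factor.
Synthetic division by (x - 2): bring down 1; 1(2) + 4 = 6; 6(2) - 3 = 9; 9(2) - 18 = 0 → quotient x^2 + 6x + 9, remainder 0.
Solve the quadratic x^2 + 6x + 9 = 0: discriminant = 6^2 - 4(1)(9) = 36 - 36 = 0.
Discriminant = 0, so a double root: x = -6/2 = -3.
Collecting all roots found:

x = -3 (multiplicity 2), x = -1, x = 2


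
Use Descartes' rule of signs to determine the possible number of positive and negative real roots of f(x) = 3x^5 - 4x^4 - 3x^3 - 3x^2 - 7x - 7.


Descartes' rule of signs:

For positive roots, count sign changes in f(x) = 3x^5 - 4x^4 - 3x^3 - 3x^2 - 7x - 7:
Signs of coefficients: +, -, -, -, -, -
Number of sign changes: 1
Possible positive real roots: 1

For negative roots, examine f(-x) = -3x^5 - 4x^4 + 3x^3 - 3x^2 + 7x - 7:
Signs of coefficients: -, -, +, -, +, -
Number of sign changes: 4
Possible negative real roots: 4, 2, 0

Positive roots: 1; Negative roots: 4 or 2 or 0


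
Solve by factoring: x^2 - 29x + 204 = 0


We need two numbers that multiply to 204 and add to -29.
Those numbers are -17 and -12 (since (-17) * (-12) = 204 and (-17) + (-12) = -29).
So x^2 - 29x + 204 = (x - 17)(x - 12) = 0
Setting each factor to zero: x = 17 or x = 12

x = 12, x = 17


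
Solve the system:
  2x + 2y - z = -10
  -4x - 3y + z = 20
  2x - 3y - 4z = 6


Using Cramer's rule. Expand each determinant along the first row.
D  = 2*[(-3)*(-4) - 1*(-3)] - 2*[(-4)*(-4) - 1*2] + (-1)*[(-4)*(-3) - (-3)*2]
  = 2*(15) - 2*(14) + (-1)*(18) = -16
Dx = (-10)*[(-3)*(-4) - 1*(-3)] - 2*[20*(-4) - 1*6] + (-1)*[20*(-3) - (-3)*6]
  = (-10)*(15) - 2*(-86) + (-1)*(-42) = 64
Dy = 2*[20*(-4) - 1*6] - (-10)*[(-4)*(-4) - 1*2] + (-1)*[(-4)*6 - 20*2]
  = 2*(-86) - (-10)*(14) + (-1)*(-64) = 32
Dz = 2*[(-3)*6 - 20*(-3)] - 2*[(-4)*6 - 20*2] + (-10)*[(-4)*(-3) - (-3)*2]
  = 2*(42) - 2*(-64) + (-10)*(18) = 32
x = Dx/D = 64/-16 = -4, y = Dy/D = 32/-16 = -2, z = Dz/D = 32/-16 = -2
Check eq1: (2)(-4) + (2)(-2) + (-1)(-2) = -10 = -10 ✓
Check eq2: (-4)(-4) + (-3)(-2) + (1)(-2) = 20 = 20 ✓
Check eq3: (2)(-4) + (-3)(-2) + (-4)(-2) = 6 = 6 ✓

x = -4, y = -2, z = -2


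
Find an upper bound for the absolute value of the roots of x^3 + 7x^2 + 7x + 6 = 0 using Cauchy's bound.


Cauchy's bound: all roots r satisfy |r| <= 1 + max(|a_i/a_n|) for i = 0,...,n-1
where a_n is the leading coefficient.

Coefficients: [1, 7, 7, 6]
Leading coefficient a_n = 1
Ratios |a_i/a_n|: 7, 7, 6
Maximum ratio: 7
Cauchy's bound: |r| <= 1 + 7 = 8

Upper bound = 8


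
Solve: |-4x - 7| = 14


An absolute value equation |expr| = 14 gives two cases:
Case 1: -4x - 7 = 14
  -4x = 21, so x = -21/4
Case 2: -4x - 7 = -14
  -4x = -7, so x = 7/4

x = -21/4, x = 7/4


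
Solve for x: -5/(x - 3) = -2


Multiply both sides by (x - 3): -5 = -2(x - 3)
Distribute: -5 = -2x + 6
-2x = -5 - 6 = -11
x = 11/2

x = 11/2


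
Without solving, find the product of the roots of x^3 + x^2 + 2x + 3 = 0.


By Vieta's formulas for x^3 + bx^2 + cx + d = 0:
  r1 + r2 + r3 = -b/a = -1
  r1*r2 + r1*r3 + r2*r3 = c/a = 2
  r1*r2*r3 = -d/a = -3


Product = -3


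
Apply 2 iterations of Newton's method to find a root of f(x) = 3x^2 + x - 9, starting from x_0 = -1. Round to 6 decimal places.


Newton's method: x_(n+1) = x_n - f(x_n)/f'(x_n)
f(x) = 3x^2 + x - 9
f'(x) = 6x + 1

Iteration 1:
  f(-1.000000) = -7.000000
  f'(-1.000000) = -5.000000
  x_1 = -1.000000 - (-7.000000)/(-5.000000) = -2.400000

Iteration 2:
  f(-2.400000) = 5.880000
  f'(-2.400000) = -13.400000
  x_2 = -2.400000 - (5.880000)/(-13.400000) = -1.961194

x_2 = -1.961194


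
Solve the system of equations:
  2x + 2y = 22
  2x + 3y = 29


Using Cramer's rule:
Determinant D = (2)(3) - (2)(2) = 6 - 4 = 2
Dx = (22)(3) - (29)(2) = 66 - 58 = 8
Dy = (2)(29) - (2)(22) = 58 - 44 = 14
x = Dx/D = 8/2 = 4
y = Dy/D = 14/2 = 7

x = 4, y = 7


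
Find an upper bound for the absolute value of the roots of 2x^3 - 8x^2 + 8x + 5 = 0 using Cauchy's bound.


Cauchy's bound: all roots r satisfy |r| <= 1 + max(|a_i/a_n|) for i = 0,...,n-1
where a_n is the leading coefficient.

Coefficients: [2, -8, 8, 5]
Leading coefficient a_n = 2
Ratios |a_i/a_n|: 4, 4, 5/2
Maximum ratio: 4
Cauchy's bound: |r| <= 1 + 4 = 5

Upper bound = 5


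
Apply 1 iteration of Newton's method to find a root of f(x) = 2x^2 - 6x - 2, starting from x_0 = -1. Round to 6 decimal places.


Newton's method: x_(n+1) = x_n - f(x_n)/f'(x_n)
f(x) = 2x^2 - 6x - 2
f'(x) = 4x - 6

Iteration 1:
  f(-1.000000) = 6.000000
  f'(-1.000000) = -10.000000
  x_1 = -1.000000 - (6.000000)/(-10.000000) = -0.400000

x_1 = -0.400000


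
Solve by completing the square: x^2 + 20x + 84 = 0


Start: x^2 + 20x + 84 = 0
Move constant: x^2 + 20x = -84
Half of 20 is 10, squared is 100
Add 100 to both sides: x^2 + 20x + 100 = 16
(x + 10)^2 = 16
x + 10 = ±4
x = -10 + 4 = -6 or x = -10 - 4 = -14

x = -14, x = -6


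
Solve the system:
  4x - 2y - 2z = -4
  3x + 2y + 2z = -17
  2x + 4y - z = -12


Using Cramer's rule. Expand each determinant along the first row.
D  = 4*[2*(-1) - 2*4] - (-2)*[3*(-1) - 2*2] + (-2)*[3*4 - 2*2]
  = 4*(-10) - (-2)*(-7) + (-2)*(8) = -70
Dx = (-4)*[2*(-1) - 2*4] - (-2)*[(-17)*(-1) - 2*(-12)] + (-2)*[(-17)*4 - 2*(-12)]
  = (-4)*(-10) - (-2)*(41) + (-2)*(-44) = 210
Dy = 4*[(-17)*(-1) - 2*(-12)] - (-4)*[3*(-1) - 2*2] + (-2)*[3*(-12) - (-17)*2]
  = 4*(41) - (-4)*(-7) + (-2)*(-2) = 140
Dz = 4*[2*(-12) - (-17)*4] - (-2)*[3*(-12) - (-17)*2] + (-4)*[3*4 - 2*2]
  = 4*(44) - (-2)*(-2) + (-4)*(8) = 140
x = Dx/D = 210/-70 = -3, y = Dy/D = 140/-70 = -2, z = Dz/D = 140/-70 = -2
Check eq1: (4)(-3) + (-2)(-2) + (-2)(-2) = -4 = -4 ✓
Check eq2: (3)(-3) + (2)(-2) + (2)(-2) = -17 = -17 ✓
Check eq3: (2)(-3) + (4)(-2) + (-1)(-2) = -12 = -12 ✓

x = -3, y = -2, z = -2


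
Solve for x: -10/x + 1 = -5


Subtract 1 from both sides: -10/x = -6
Multiply both sides by x: -10 = -6 * x
Divide by -6: x = 5/3

x = 5/3


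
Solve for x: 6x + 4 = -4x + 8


Starting with: 6x + 4 = -4x + 8
Move all x terms to left: (6 + 4)x = 8 - 4
Simplify: 10x = 4
Divide both sides by 10: x = 2/5

x = 2/5


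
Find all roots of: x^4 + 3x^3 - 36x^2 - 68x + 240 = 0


Let p(x) = x^4 + 3x^3 - 36x^2 - 68x + 240. By the rational root theorem (leading coefficient 1), any rational root is an integer divisor of 240: try ±1, ±2, ... in turn.
Test x = 1: value = 140 ≠ 0.
Test x = -1: value = 270 ≠ 0.
Test x = 2: value = 0 ✓, so (x - 2) is a factor.
Synthetic division by (x - 2): bring down 1; 1(2) + 3 = 5; 5(2) - 36 = -26; (-26)(2) - 68 = -120; (-120)(2) + 240 = 0 → quotient x^3 + 5x^2 - 26x - 120, remainder 0.
Continue with the quotient x^3 + 5x^2 - 26x - 120 (candidates must divide 120; re-test x = 2 first in case it repeats).
Test x = 2: value = -144 ≠ 0.
Test x = -2: value = -56 ≠ 0.
Test x = 3: value = -126 ≠ 0.
Test x = -3: value = -24 ≠ 0.
Test x = 4: value = -80 ≠ 0.
Test x = -4: value = 0 ✓, so (x + 4) is a factor.
Synthetic division by (x + 4): bring down 1; 1(-4) + 5 = 1; 1(-4) - 26 = -30; (-30)(-4) - 120 = 0 → quotient x^2 + x - 30, remainder 0.
Solve the quadratic x^2 + x - 30 = 0: discriminant = 1^2 - 4(1)(-30) = 1 + 120 = 121.
sqrt(121) = 11, so x = (-1 ± 11)/2: x = 5 or x = -6.
Collecting all roots found:

x = -6, x = -4, x = 2, x = 5


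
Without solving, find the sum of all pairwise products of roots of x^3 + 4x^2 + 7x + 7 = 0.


By Vieta's formulas for x^3 + bx^2 + cx + d = 0:
  r1 + r2 + r3 = -b/a = -4
  r1*r2 + r1*r3 + r2*r3 = c/a = 7
  r1*r2*r3 = -d/a = -7


Sum of pairwise products = 7


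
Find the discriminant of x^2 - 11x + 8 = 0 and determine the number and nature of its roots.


For ax^2 + bx + c = 0, discriminant D = b^2 - 4ac
Here a = 1, b = -11, c = 8
D = (-11)^2 - 4(1)(8) = 121 - 32 = 89

D = 89 > 0 but not a perfect square
The equation has 2 distinct real irrational roots.

Discriminant = 89, 2 distinct real irrational roots


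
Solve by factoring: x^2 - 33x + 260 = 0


We need two numbers that multiply to 260 and add to -33.
Those numbers are -13 and -20 (since (-13) * (-20) = 260 and (-13) + (-20) = -33).
So x^2 - 33x + 260 = (x - 13)(x - 20) = 0
Setting each factor to zero: x = 13 or x = 20

x = 13, x = 20


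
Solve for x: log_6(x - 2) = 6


Convert to exponential form: x - 2 = 6^6 = 46656
x = 46656 + 2 = 46658
Check: log_6(46658 - 2) = log_6(46656) = log_6(46656) = 6 ✓

x = 46658


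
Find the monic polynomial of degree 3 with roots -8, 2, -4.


A monic polynomial with roots -8, 2, -4 is:
p(x) = (x + 8)(x - 2)(x + 4)
After multiplying by (x + 8): x + 8
After multiplying by (x - 2): x^2 + 6x - 16
After multiplying by (x + 4): x^3 + 10x^2 + 8x - 64

x^3 + 10x^2 + 8x - 64


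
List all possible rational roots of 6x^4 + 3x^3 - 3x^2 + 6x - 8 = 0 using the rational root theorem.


Rational root theorem: possible roots are ±p/q where:
  p divides the constant term (-8): p ∈ {1, 2, 4, 8}
  q divides the leading coefficient (6): q ∈ {1, 2, 3, 6}

All possible rational roots: -8, -4, -8/3, -2, -4/3, -1, -2/3, -1/2, -1/3, -1/6, 1/6, 1/3, 1/2, 2/3, 1, 4/3, 2, 8/3, 4, 8

-8, -4, -8/3, -2, -4/3, -1, -2/3, -1/2, -1/3, -1/6, 1/6, 1/3, 1/2, 2/3, 1, 4/3, 2, 8/3, 4, 8


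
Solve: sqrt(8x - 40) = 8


Square both sides: 8x - 40 = 8^2 = 64
8x = 64 + 40 = 104
x = 13
Check: sqrt(8*13 - 40) = sqrt(64) = 8 ✓

x = 13


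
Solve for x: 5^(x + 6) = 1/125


Express both sides with the same base.
1/125 = 5^(-3)
Since the bases match, equate exponents: x + 6 = -3
So x = -3 - (6) = -9

x = -9


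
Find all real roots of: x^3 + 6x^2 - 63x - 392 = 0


Let p(x) = x^3 + 6x^2 - 63x - 392. By the rational root theorem (leading coefficient 1), any rational root is an integer divisor of 392: try ±1, ±2, ... in turn.
Test x = 1: value = -448 ≠ 0.
Test x = -1: value = -324 ≠ 0.
Test x = 2: value = -486 ≠ 0.
Test x = -2: value = -250 ≠ 0.
Test x = 4: value = -484 ≠ 0.
Test x = -4: value = -108 ≠ 0.
Test x = 7: value = -196 ≠ 0.
Test x = -7: value = 0 ✓, so (x + 7) is a factor.
Synthetic division by (x + 7): bring down 1; 1(-7) + 6 = -1; (-1)(-7) - 63 = -56; (-56)(-7) - 392 = 0 → quotient x^2 - x - 56, remainder 0.
Solve the quadratic x^2 - x - 56 = 0: discriminant = (-1)^2 - 4(1)(-56) = 1 + 224 = 225.
sqrt(225) = 15, so x = (1 ± 15)/2: x = 8 or x = -7.

x = -7 (multiplicity 2), x = 8


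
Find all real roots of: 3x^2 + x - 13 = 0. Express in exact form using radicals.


Using the quadratic formula: x = (-b ± sqrt(b^2 - 4ac)) / (2a)
Here a = 3, b = 1, c = -13
Discriminant = b^2 - 4ac = 1^2 - 4(3)(-13) = 1 + 156 = 157
Since discriminant = 157 > 0, there are two real roots.
x = (-1 ± sqrt(157)) / 6
Numerically: x ≈ 1.9217 or x ≈ -2.2550

x = (-1 + sqrt(157)) / 6 or x = (-1 - sqrt(157)) / 6


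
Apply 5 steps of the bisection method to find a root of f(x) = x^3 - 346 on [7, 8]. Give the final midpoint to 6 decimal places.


f(x) = x^3 - 346
f(7) = -3 < 0
f(8) = 166 > 0

Step 1: midpoint = (7.000000 + 8.000000)/2 = 7.500000
  f(7.500000) = 75.875000
  f(mid) > 0, so root is in [7.000000, 7.500000]

Step 2: midpoint = (7.000000 + 7.500000)/2 = 7.250000
  f(7.250000) = 35.078125
  f(mid) > 0, so root is in [7.000000, 7.250000]

Step 3: midpoint = (7.000000 + 7.250000)/2 = 7.125000
  f(7.125000) = 15.705078
  f(mid) > 0, so root is in [7.000000, 7.125000]

Step 4: midpoint = (7.000000 + 7.125000)/2 = 7.062500
  f(7.062500) = 6.269775
  f(mid) > 0, so root is in [7.000000, 7.062500]

Step 5: midpoint = (7.000000 + 7.062500)/2 = 7.031250
  f(7.031250) = 1.614288
  f(mid) > 0, so root is in [7.000000, 7.031250]

midpoint = 7.031250


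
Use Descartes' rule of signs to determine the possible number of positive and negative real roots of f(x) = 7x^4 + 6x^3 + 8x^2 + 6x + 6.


Descartes' rule of signs:

For positive roots, count sign changes in f(x) = 7x^4 + 6x^3 + 8x^2 + 6x + 6:
Signs of coefficients: +, +, +, +, +
Number of sign changes: 0
Possible positive real roots: 0

For negative roots, examine f(-x) = 7x^4 - 6x^3 + 8x^2 - 6x + 6:
Signs of coefficients: +, -, +, -, +
Number of sign changes: 4
Possible negative real roots: 4, 2, 0

Positive roots: 0; Negative roots: 4 or 2 or 0


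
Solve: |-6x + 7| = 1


An absolute value equation |expr| = 1 gives two cases:
Case 1: -6x + 7 = 1
  -6x = -6, so x = 1
Case 2: -6x + 7 = -1
  -6x = -8, so x = 4/3

x = 1, x = 4/3


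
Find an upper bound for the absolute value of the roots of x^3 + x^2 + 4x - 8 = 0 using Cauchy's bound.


Cauchy's bound: all roots r satisfy |r| <= 1 + max(|a_i/a_n|) for i = 0,...,n-1
where a_n is the leading coefficient.

Coefficients: [1, 1, 4, -8]
Leading coefficient a_n = 1
Ratios |a_i/a_n|: 1, 4, 8
Maximum ratio: 8
Cauchy's bound: |r| <= 1 + 8 = 9

Upper bound = 9


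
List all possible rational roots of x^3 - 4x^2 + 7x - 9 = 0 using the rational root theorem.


Rational root theorem: possible roots are ±p/q where:
  p divides the constant term (-9): p ∈ {1, 3, 9}
  q divides the leading coefficient (1): q ∈ {1}

All possible rational roots: -9, -3, -1, 1, 3, 9

-9, -3, -1, 1, 3, 9


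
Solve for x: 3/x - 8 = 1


Subtract -8 from both sides: 3/x = 9
Multiply both sides by x: 3 = 9 * x
Divide by 9: x = 1/3

x = 1/3


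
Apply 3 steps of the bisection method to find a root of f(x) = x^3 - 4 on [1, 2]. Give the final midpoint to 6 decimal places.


f(x) = x^3 - 4
f(1) = -3 < 0
f(2) = 4 > 0

Step 1: midpoint = (1.000000 + 2.000000)/2 = 1.500000
  f(1.500000) = -0.625000
  f(mid) < 0, so root is in [1.500000, 2.000000]

Step 2: midpoint = (1.500000 + 2.000000)/2 = 1.750000
  f(1.750000) = 1.359375
  f(mid) > 0, so root is in [1.500000, 1.750000]

Step 3: midpoint = (1.500000 + 1.750000)/2 = 1.625000
  f(1.625000) = 0.291016
  f(mid) > 0, so root is in [1.500000, 1.625000]

midpoint = 1.625000


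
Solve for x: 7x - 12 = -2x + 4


Starting with: 7x - 12 = -2x + 4
Move all x terms to left: (7 + 2)x = 4 + 12
Simplify: 9x = 16
Divide both sides by 9: x = 16/9

x = 16/9


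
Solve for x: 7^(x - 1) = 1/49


Express both sides with the same base.
1/49 = 7^(-2)
Since the bases match, equate exponents: x - 1 = -2
So x = -2 - (-1) = -1

x = -1


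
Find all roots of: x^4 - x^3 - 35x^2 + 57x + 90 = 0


Let p(x) = x^4 - x^3 - 35x^2 + 57x + 90. By the rational root theorem (leading coefficient 1), any rational root is an integer divisor of 90: try ±1, ±2, ... in turn.
Test x = 1: value = 112 ≠ 0.
Test x = -1: value = 0 ✓, so (x + 1) is a factor.
Synthetic division by (x + 1): bring down 1; 1(-1) - 1 = -2; (-2)(-1) - 35 = -33; (-33)(-1) + 57 = 90; 90(-1) + 90 = 0 → quotient x^3 - 2x^2 - 33x + 90, remainder 0.
Continue with the quotient x^3 - 2x^2 - 33x + 90 (candidates must divide 90; re-test x = -1 first in case it repeats).
Test x = -1: value = 120 ≠ 0.
Test x = 2: value = 24 ≠ 0.
Test x = -2: value = 140 ≠ 0.
Test x = 3: value = 0 ✓, so (x - 3) is a factor.
Synthetic division by (x - 3): bring down 1; 1(3) - 2 = 1; 1(3) - 33 = -30; (-30)(3) + 90 = 0 → quotient x^2 + x - 30, remainder 0.
Solve the quadratic x^2 + x - 30 = 0: discriminant = 1^2 - 4(1)(-30) = 1 + 120 = 121.
sqrt(121) = 11, so x = (-1 ± 11)/2: x = 5 or x = -6.
Collecting all roots found:

x = -6, x = -1, x = 3, x = 5


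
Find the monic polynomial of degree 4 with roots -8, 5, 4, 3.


A monic polynomial with roots -8, 5, 4, 3 is:
p(x) = (x + 8)(x - 5)(x - 4)(x - 3)
After multiplying by (x + 8): x + 8
After multiplying by (x - 5): x^2 + 3x - 40
After multiplying by (x - 4): x^3 - x^2 - 52x + 160
After multiplying by (x - 3): x^4 - 4x^3 - 49x^2 + 316x - 480

x^4 - 4x^3 - 49x^2 + 316x - 480


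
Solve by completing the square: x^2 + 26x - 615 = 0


Start: x^2 + 26x - 615 = 0
Move constant: x^2 + 26x = 615
Half of 26 is 13, squared is 169
Add 169 to both sides: x^2 + 26x + 169 = 784
(x + 13)^2 = 784
x + 13 = ±28
x = -13 + 28 = 15 or x = -13 - 28 = -41

x = -41, x = 15


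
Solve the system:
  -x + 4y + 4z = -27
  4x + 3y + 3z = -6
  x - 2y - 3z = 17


Using Cramer's rule. Expand each determinant along the first row.
D  = (-1)*[3*(-3) - 3*(-2)] - 4*[4*(-3) - 3*1] + 4*[4*(-2) - 3*1]
  = (-1)*(-3) - 4*(-15) + 4*(-11) = 19
Dx = (-27)*[3*(-3) - 3*(-2)] - 4*[(-6)*(-3) - 3*17] + 4*[(-6)*(-2) - 3*17]
  = (-27)*(-3) - 4*(-33) + 4*(-39) = 57
Dy = (-1)*[(-6)*(-3) - 3*17] - (-27)*[4*(-3) - 3*1] + 4*[4*17 - (-6)*1]
  = (-1)*(-33) - (-27)*(-15) + 4*(74) = -76
Dz = (-1)*[3*17 - (-6)*(-2)] - 4*[4*17 - (-6)*1] + (-27)*[4*(-2) - 3*1]
  = (-1)*(39) - 4*(74) + (-27)*(-11) = -38
x = Dx/D = 57/19 = 3, y = Dy/D = -76/19 = -4, z = Dz/D = -38/19 = -2
Check eq1: (-1)(3) + (4)(-4) + (4)(-2) = -27 = -27 ✓
Check eq2: (4)(3) + (3)(-4) + (3)(-2) = -6 = -6 ✓
Check eq3: (1)(3) + (-2)(-4) + (-3)(-2) = 17 = 17 ✓

x = 3, y = -4, z = -2


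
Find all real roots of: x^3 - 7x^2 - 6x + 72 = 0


Let p(x) = x^3 - 7x^2 - 6x + 72. By the rational root theorem (leading coefficient 1), any rational root is an integer divisor of 72: try ±1, ±2, ... in turn.
Test x = 1: value = 60 ≠ 0.
Test x = -1: value = 70 ≠ 0.
Test x = 2: value = 40 ≠ 0.
Test x = -2: value = 48 ≠ 0.
Test x = 3: value = 18 ≠ 0.
Test x = -3: value = 0 ✓, so (x + 3) is a factor.
Synthetic division by (x + 3): bring down 1; 1(-3) - 7 = -10; (-10)(-3) - 6 = 24; 24(-3) + 72 = 0 → quotient x^2 - 10x + 24, remainder 0.
Solve the quadratic x^2 - 10x + 24 = 0: discriminant = (-10)^2 - 4(1)(24) = 100 - 96 = 4.
sqrt(4) = 2, so x = (10 ± 2)/2: x = 6 or x = 4.

x = -3, x = 4, x = 6


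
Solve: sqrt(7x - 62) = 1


Square both sides: 7x - 62 = 1^2 = 1
7x = 1 + 62 = 63
x = 9
Check: sqrt(7*9 - 62) = sqrt(1) = 1 ✓

x = 9


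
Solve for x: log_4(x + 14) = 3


Convert to exponential form: x + 14 = 4^3 = 64
x = 64 - 14 = 50
Check: log_4(50 + 14) = log_4(64) = log_4(64) = 3 ✓

x = 50


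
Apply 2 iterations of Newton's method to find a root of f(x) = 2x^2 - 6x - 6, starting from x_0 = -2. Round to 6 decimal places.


Newton's method: x_(n+1) = x_n - f(x_n)/f'(x_n)
f(x) = 2x^2 - 6x - 6
f'(x) = 4x - 6

Iteration 1:
  f(-2.000000) = 14.000000
  f'(-2.000000) = -14.000000
  x_1 = -2.000000 - (14.000000)/(-14.000000) = -1.000000

Iteration 2:
  f(-1.000000) = 2.000000
  f'(-1.000000) = -10.000000
  x_2 = -1.000000 - (2.000000)/(-10.000000) = -0.800000

x_2 = -0.800000


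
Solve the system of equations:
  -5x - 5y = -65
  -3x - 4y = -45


Using Cramer's rule:
Determinant D = (-5)(-4) - (-3)(-5) = 20 - 15 = 5
Dx = (-65)(-4) - (-45)(-5) = 260 - 225 = 35
Dy = (-5)(-45) - (-3)(-65) = 225 - 195 = 30
x = Dx/D = 35/5 = 7
y = Dy/D = 30/5 = 6

x = 7, y = 6


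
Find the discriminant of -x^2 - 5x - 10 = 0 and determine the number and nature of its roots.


For ax^2 + bx + c = 0, discriminant D = b^2 - 4ac
Here a = -1, b = -5, c = -10
D = (-5)^2 - 4(-1)(-10) = 25 - 40 = -15

D = -15 < 0
The equation has no real roots (2 complex conjugate roots).

Discriminant = -15, no real roots (2 complex conjugate roots)


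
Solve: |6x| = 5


An absolute value equation |expr| = 5 gives two cases:
Case 1: 6x = 5
  6x = 5, so x = 5/6
Case 2: 6x = -5
  6x = -5, so x = -5/6

x = -5/6, x = 5/6


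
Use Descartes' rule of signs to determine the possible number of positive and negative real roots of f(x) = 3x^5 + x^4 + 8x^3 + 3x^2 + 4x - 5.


Descartes' rule of signs:

For positive roots, count sign changes in f(x) = 3x^5 + x^4 + 8x^3 + 3x^2 + 4x - 5:
Signs of coefficients: +, +, +, +, +, -
Number of sign changes: 1
Possible positive real roots: 1

For negative roots, examine f(-x) = -3x^5 + x^4 - 8x^3 + 3x^2 - 4x - 5:
Signs of coefficients: -, +, -, +, -, -
Number of sign changes: 4
Possible negative real roots: 4, 2, 0

Positive roots: 1; Negative roots: 4 or 2 or 0


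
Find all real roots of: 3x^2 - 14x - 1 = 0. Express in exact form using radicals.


Using the quadratic formula: x = (-b ± sqrt(b^2 - 4ac)) / (2a)
Here a = 3, b = -14, c = -1
Discriminant = b^2 - 4ac = (-14)^2 - 4(3)(-1) = 196 + 12 = 208
Since discriminant = 208 > 0, there are two real roots.
x = (14 ± 4*sqrt(13)) / 6
Simplifying: x = (7 ± 2*sqrt(13)) / 3
Numerically: x ≈ 4.7370 or x ≈ -0.0704

x = (7 + 2*sqrt(13)) / 3 or x = (7 - 2*sqrt(13)) / 3


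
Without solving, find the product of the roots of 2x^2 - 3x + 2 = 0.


By Vieta's formulas for ax^2 + bx + c = 0:
  Sum of roots = -b/a
  Product of roots = c/a

Here a = 2, b = -3, c = 2
Sum = -(-3)/2 = 3/2
Product = 2/2 = 1

Product = 1


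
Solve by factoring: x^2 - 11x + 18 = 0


We need two numbers that multiply to 18 and add to -11.
Those numbers are -9 and -2 (since (-9) * (-2) = 18 and (-9) + (-2) = -11).
So x^2 - 11x + 18 = (x - 9)(x - 2) = 0
Setting each factor to zero: x = 9 or x = 2

x = 2, x = 9


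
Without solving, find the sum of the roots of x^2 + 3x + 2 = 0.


By Vieta's formulas for ax^2 + bx + c = 0:
  Sum of roots = -b/a
  Product of roots = c/a

Here a = 1, b = 3, c = 2
Sum = -(3)/1 = -3
Product = 2/1 = 2

Sum = -3


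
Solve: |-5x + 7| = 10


An absolute value equation |expr| = 10 gives two cases:
Case 1: -5x + 7 = 10
  -5x = 3, so x = -3/5
Case 2: -5x + 7 = -10
  -5x = -17, so x = 17/5

x = -3/5, x = 17/5


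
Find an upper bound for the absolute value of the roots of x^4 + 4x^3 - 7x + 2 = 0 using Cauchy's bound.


Cauchy's bound: all roots r satisfy |r| <= 1 + max(|a_i/a_n|) for i = 0,...,n-1
where a_n is the leading coefficient.

Coefficients: [1, 4, 0, -7, 2]
Leading coefficient a_n = 1
Ratios |a_i/a_n|: 4, 0, 7, 2
Maximum ratio: 7
Cauchy's bound: |r| <= 1 + 7 = 8

Upper bound = 8


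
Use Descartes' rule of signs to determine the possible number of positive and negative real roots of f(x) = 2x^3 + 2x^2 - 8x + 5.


Descartes' rule of signs:

For positive roots, count sign changes in f(x) = 2x^3 + 2x^2 - 8x + 5:
Signs of coefficients: +, +, -, +
Number of sign changes: 2
Possible positive real roots: 2, 0

For negative roots, examine f(-x) = -2x^3 + 2x^2 + 8x + 5:
Signs of coefficients: -, +, +, +
Number of sign changes: 1
Possible negative real roots: 1

Positive roots: 2 or 0; Negative roots: 1
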